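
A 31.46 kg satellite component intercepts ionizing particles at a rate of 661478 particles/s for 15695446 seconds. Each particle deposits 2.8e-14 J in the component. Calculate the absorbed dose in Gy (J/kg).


Total energy deposited = rate * time * E_per
  = 661478 * 15695446 * 2.8e-14 = 0.2907014 J
Dose = E_total / mass = 0.2907014 / 31.46
Dose = 0.009240349 Gy

0.0092 Gy


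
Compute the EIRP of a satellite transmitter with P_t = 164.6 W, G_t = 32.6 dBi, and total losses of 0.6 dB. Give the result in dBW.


Pt = 164.6 W = 22.1643 dBW
EIRP = Pt_dBW + Gt - losses = 22.1643 + 32.6 - 0.6 = 54.1643 dBW

54.1643 dBW


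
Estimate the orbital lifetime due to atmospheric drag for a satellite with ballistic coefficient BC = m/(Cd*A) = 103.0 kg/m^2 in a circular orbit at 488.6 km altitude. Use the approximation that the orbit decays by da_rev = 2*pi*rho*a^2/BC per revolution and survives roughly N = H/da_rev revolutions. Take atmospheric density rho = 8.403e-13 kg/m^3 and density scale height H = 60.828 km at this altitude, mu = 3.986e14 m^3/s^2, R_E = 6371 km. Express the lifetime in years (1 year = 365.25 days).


a = R_E + alt = 6859.6000 km = 6.8596e+06 m
da_rev = 2*pi*rho*a^2/BC = 2*pi*8.403e-13*(6.8596e+06)^2/103.0 = 2.411985 m per revolution
N = H/da_rev = 60828.0000 m / 2.411985 m = 25219.0630 revolutions
P = 2*pi*sqrt(a^3/mu) = 5654.0469 s
lifetime = N*P = 25219.0630 * 5654.0469 = 1.4258977e+08 s = 1650.3445 days
years = 1650.3445 / 365.25 = 4.5184 years

4.5184 years


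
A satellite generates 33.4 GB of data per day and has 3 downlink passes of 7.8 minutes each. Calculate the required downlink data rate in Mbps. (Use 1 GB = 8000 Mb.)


total contact time = 3 * 7.8 * 60 = 1404.0000 s
data = 33.4 GB = 267200.0000 Mb
rate = 267200.0000 / 1404.0000 = 190.3134 Mbps

190.3134 Mbps


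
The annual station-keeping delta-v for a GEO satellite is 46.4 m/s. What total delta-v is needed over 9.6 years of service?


dV = rate * years = 46.4 * 9.6
dV = 445.4400 m/s

445.4400 m/s


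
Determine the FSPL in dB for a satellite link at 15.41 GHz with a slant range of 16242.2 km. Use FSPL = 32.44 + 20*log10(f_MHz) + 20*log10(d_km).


f = 15.41 GHz = 15410.0000 MHz
d = 16242.2 km
FSPL = 32.44 + 20*log10(15410.0000) + 20*log10(16242.2)
FSPL = 32.44 + 83.7561 + 84.2129
FSPL = 200.4089 dB

200.4089 dB


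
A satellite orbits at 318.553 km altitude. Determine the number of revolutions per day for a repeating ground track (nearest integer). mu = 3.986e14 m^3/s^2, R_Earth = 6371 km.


r = 6.689553e+06 m
T = 2*pi*sqrt(r^3/mu) = 5445.1127 s = 90.7519 min
revs/day = 1440 / 90.7519 = 15.8674
Rounded: 16 revolutions per day

16 revolutions per day


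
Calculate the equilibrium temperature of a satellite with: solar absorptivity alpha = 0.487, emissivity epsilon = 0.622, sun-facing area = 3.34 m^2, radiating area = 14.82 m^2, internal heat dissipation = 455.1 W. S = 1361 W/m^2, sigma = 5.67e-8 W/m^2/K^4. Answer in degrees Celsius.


Numerator = alpha*S*A_sun + Q_int = 0.487*1361*3.34 + 455.1 = 2668.8754 W
Denominator = eps*sigma*A_rad = 0.622*5.67e-8*14.82 = 5.2266287e-07 W/K^4
T^4 = 5.1063038e+09 K^4
T = 267.3171 K = -5.8329 C

-5.8329 degrees Celsius


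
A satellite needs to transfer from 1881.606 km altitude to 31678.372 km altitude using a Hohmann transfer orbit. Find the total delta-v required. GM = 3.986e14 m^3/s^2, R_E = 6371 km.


r1 = 8252.6060 km = 8.252606e+06 m
r2 = 38049.3720 km = 3.8049372e+07 m
dv1 = sqrt(mu/r1)*(sqrt(2*r2/(r1+r2)) - 1) = 1959.8666 m/s
dv2 = sqrt(mu/r2)*(1 - sqrt(2*r1/(r1+r2))) = 1304.2053 m/s
total dv = |dv1| + |dv2| = 1959.8666 + 1304.2053 = 3264.0718 m/s = 3.2641 km/s

3.2641 km/s


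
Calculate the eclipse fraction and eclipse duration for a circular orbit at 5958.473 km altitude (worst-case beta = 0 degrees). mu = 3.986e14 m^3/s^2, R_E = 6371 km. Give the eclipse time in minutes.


r = 12329.4730 km
T = 227.0789 min
Eclipse fraction = arcsin(R_E/r)/pi = arcsin(6371.0000/12329.4730)/pi
= arcsin(0.5167293)/pi = 0.1728506
Eclipse duration = 0.1728506 * 227.0789 = 39.2507 min

39.2507 minutes


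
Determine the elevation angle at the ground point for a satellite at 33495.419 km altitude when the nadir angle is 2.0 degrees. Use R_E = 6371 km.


r = R_E + alt = 39866.4190 km
Law of sines in the satellite / Earth-center / ground-point triangle:
  sin(nadir)/R_E = sin(90 + el)/r  =>  cos(el) = (r/R_E)*sin(nadir)
cos(el) = (39866.4190 / 6371.0000) * sin(2.0 deg) = 0.218383
el = arccos(0.218383) = 77.3859 deg
(Earth-central angle = 90 - nadir - el = 10.6141 deg)

77.3859 degrees


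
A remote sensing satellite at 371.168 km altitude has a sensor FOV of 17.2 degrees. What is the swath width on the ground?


FOV = 17.2 deg = 0.3001966 rad
swath = 2 * alt * tan(FOV/2) = 2 * 371.168 * tan(0.1500983)
swath = 2 * 371.168 * 0.1512358
swath = 112.2678 km

112.2678 km


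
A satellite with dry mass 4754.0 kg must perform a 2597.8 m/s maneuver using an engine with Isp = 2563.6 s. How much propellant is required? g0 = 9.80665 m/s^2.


ve = Isp * g0 = 2563.6 * 9.80665 = 25140.327940 m/s
mass ratio = exp(dv/ve) = exp(2597.8/25140.327940) = 1.10885947
m_prop = m_dry * (mr - 1) = 4754.0 * (1.10885947 - 1)
m_prop = 517.5179 kg

517.5179 kg


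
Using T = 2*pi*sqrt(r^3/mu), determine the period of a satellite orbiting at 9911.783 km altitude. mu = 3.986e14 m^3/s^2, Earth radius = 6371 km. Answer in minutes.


r = 16282.7830 km = 1.6282783e+07 m
T = 2*pi*sqrt(r^3/mu) = 2*pi*sqrt(4.3170383e+21 / 3.986e14)
T = 20677.7925 s = 344.6299 min

344.6299 minutes


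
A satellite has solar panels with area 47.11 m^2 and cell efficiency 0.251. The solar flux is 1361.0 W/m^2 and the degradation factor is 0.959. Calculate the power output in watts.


P = area * eta * S * degradation
P = 47.11 * 0.251 * 1361.0 * 0.959
P = 15433.4691 W

15433.4691 W


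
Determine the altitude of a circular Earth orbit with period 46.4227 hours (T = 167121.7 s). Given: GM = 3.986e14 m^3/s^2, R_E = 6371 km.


T = 167121.7 s
r = (mu*T^2/(4*pi^2))^(1/3) = (3.986e14 * 167121.7^2 / (4*pi^2))^(1/3)
r = 6.5576427e+07 m = 65576.4269 km
alt = r - R_E = 65576.4269 - 6371 = 59205.4269 km

59205.4269 km


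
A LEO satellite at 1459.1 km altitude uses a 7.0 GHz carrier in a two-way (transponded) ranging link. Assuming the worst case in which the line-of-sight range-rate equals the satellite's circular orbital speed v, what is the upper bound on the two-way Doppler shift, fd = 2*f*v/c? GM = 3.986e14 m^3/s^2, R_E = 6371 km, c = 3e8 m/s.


r = 7.8301e+06 m
v = sqrt(mu/r) = 7134.8524 m/s (worst-case radial velocity)
f = 7.0 GHz = 7.0e+09 Hz
fd = 2*f*v/c = 2*7.0e+09*7134.8524/3.0e+08
fd = 332959.7784 Hz

332959.7784 Hz


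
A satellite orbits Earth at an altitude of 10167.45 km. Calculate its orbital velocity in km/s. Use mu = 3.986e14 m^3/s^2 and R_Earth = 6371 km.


r = R_E + alt = 6371.0 + 10167.45 = 16538.4500 km = 1.653845e+07 m
v = sqrt(mu/r) = sqrt(3.986e14 / 1.653845e+07) = 4909.3189 m/s = 4.9093 km/s

4.9093 km/s


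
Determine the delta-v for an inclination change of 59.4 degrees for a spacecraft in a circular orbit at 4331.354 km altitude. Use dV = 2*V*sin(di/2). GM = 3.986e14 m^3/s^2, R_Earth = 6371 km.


r = 10702.3540 km = 1.0702354e+07 m
V = sqrt(mu/r) = 6102.7979 m/s
di = 59.4 deg = 1.0367 rad
dV = 2*V*sin(di/2) = 2*6102.7979*sin(0.5183628)
dV = 6047.3683 m/s = 6.0474 km/s

6.0474 km/s


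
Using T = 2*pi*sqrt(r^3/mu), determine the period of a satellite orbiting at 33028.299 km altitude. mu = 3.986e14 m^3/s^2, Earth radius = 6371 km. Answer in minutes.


r = 39399.2990 km = 3.9399299e+07 m
T = 2*pi*sqrt(r^3/mu) = 2*pi*sqrt(6.1159719e+22 / 3.986e14)
T = 77829.4504 s = 1297.1575 min

1297.1575 minutes


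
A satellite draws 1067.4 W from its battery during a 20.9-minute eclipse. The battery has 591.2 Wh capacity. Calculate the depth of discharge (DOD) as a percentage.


E_used = P * t / 60 = 1067.4 * 20.9 / 60 = 371.8110 Wh
DOD = E_used / E_total * 100 = 371.8110 / 591.2 * 100
DOD = 62.8909 %

62.8909 %


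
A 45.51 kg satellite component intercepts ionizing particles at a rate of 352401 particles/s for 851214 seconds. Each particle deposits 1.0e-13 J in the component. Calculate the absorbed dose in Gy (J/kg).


Total energy deposited = rate * time * E_per
  = 352401 * 851214 * 1.0e-13 = 0.02999687 J
Dose = E_total / mass = 0.02999687 / 45.51
Dose = 6.5912693e-04 Gy

6.5913e-04 Gy


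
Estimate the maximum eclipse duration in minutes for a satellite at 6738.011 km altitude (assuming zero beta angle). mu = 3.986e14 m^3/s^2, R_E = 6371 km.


r = 13109.0110 km
T = 248.9516 min
Eclipse fraction = arcsin(R_E/r)/pi = arcsin(6371.0000/13109.0110)/pi
= arcsin(0.4860016)/pi = 0.1615451
Eclipse duration = 0.1615451 * 248.9516 = 40.2169 min

40.2169 minutes


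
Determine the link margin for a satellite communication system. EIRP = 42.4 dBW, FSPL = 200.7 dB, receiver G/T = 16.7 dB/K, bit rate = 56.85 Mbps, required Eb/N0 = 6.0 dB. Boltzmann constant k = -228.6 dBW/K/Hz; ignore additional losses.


C/N0 = EIRP - FSPL + G/T - k = 42.4 - 200.7 + 16.7 - (-228.6)
C/N0 = 87.0000 dB-Hz
R_b = 56.85 Mbps = 5.685e+07 bps -> 10*log10(R_b) = 77.5473 dB-Hz
Eb/N0 = C/N0 - 10*log10(R_b) = 87.0000 - 77.5473 = 9.4527 dB
Margin = Eb/N0 - Eb/N0_req = 9.4527 - 6.0 = 3.4527 dB (link closes)

3.4527 dB


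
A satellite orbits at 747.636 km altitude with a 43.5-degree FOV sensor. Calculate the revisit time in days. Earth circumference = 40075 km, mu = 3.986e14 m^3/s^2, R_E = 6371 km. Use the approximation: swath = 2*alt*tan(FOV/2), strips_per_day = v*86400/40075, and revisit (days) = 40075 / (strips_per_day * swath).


swath = 2*747.636*tan(0.3796091) = 596.5530 km
v = sqrt(mu/r) = 7482.9054 m/s = 7.4829 km/s
strips/day = v*86400/40075 = 7.4829*86400/40075 = 16.1328
coverage/day = strips * swath = 16.1328 * 596.5530 = 9624.0867 km
revisit = 40075 / 9624.0867 = 4.1640 days

4.1640 days


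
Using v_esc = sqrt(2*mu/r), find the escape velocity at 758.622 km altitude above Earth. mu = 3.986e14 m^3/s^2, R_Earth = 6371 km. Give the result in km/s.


r = 6371.0 + 758.622 = 7129.6220 km = 7.129622e+06 m
v_esc = sqrt(2*mu/r) = sqrt(2*3.986e14 / 7.129622e+06)
v_esc = 10574.2699 m/s = 10.5743 km/s

10.5743 km/s


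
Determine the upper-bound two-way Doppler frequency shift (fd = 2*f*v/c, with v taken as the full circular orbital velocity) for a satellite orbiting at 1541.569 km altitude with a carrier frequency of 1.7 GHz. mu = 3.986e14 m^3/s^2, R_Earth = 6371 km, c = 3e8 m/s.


r = 7.912569e+06 m
v = sqrt(mu/r) = 7097.5734 m/s (worst-case radial velocity)
f = 1.7 GHz = 1.7e+09 Hz
fd = 2*f*v/c = 2*1.7e+09*7097.5734/3.0e+08
fd = 80439.1651 Hz

80439.1651 Hz


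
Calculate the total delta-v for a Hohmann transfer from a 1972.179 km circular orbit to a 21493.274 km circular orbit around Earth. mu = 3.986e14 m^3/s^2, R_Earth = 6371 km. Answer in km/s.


r1 = 8343.1790 km = 8.343179e+06 m
r2 = 27864.2740 km = 2.7864274e+07 m
dv1 = sqrt(mu/r1)*(sqrt(2*r2/(r1+r2)) - 1) = 1663.1838 m/s
dv2 = sqrt(mu/r2)*(1 - sqrt(2*r1/(r1+r2))) = 1214.6072 m/s
total dv = |dv1| + |dv2| = 1663.1838 + 1214.6072 = 2877.7910 m/s = 2.8778 km/s

2.8778 km/s


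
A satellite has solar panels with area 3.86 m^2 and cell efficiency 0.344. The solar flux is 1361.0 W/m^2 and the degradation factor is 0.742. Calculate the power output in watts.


P = area * eta * S * degradation
P = 3.86 * 0.344 * 1361.0 * 0.742
P = 1340.9352 W

1340.9352 W


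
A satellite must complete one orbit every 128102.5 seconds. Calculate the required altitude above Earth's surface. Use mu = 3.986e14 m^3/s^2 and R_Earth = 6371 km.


T = 128102.5 s
r = (mu*T^2/(4*pi^2))^(1/3) = (3.986e14 * 128102.5^2 / (4*pi^2))^(1/3)
r = 5.4924265e+07 m = 54924.2653 km
alt = r - R_E = 54924.2653 - 6371 = 48553.2653 km

48553.2653 km


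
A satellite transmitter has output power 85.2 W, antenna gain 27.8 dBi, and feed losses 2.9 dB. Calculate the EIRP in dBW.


Pt = 85.2 W = 19.3044 dBW
EIRP = Pt_dBW + Gt - losses = 19.3044 + 27.8 - 2.9 = 44.2044 dBW

44.2044 dBW


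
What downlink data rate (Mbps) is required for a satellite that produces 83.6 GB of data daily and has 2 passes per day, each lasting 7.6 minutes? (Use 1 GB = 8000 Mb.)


total contact time = 2 * 7.6 * 60 = 912.0000 s
data = 83.6 GB = 668800.0000 Mb
rate = 668800.0000 / 912.0000 = 733.3333 Mbps

733.3333 Mbps


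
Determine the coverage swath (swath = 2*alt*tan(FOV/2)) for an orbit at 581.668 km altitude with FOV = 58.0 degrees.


FOV = 58.0 deg = 1.0123 rad
swath = 2 * alt * tan(FOV/2) = 2 * 581.668 * tan(0.5061455)
swath = 2 * 581.668 * 0.5543091
swath = 644.8477 km

644.8477 km


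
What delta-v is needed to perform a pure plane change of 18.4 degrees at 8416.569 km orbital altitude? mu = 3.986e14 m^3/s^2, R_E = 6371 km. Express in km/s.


r = 14787.5690 km = 1.4787569e+07 m
V = sqrt(mu/r) = 5191.8275 m/s
di = 18.4 deg = 0.3211406 rad
dV = 2*V*sin(di/2) = 2*5191.8275*sin(0.1605703)
dV = 1660.1511 m/s = 1.6602 km/s

1.6602 km/s


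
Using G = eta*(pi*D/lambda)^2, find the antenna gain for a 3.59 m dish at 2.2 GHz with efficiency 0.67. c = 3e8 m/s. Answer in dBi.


lambda = c/f = 3e8 / 2.2e+09 = 0.1363636 m
G = eta*(pi*D/lambda)^2 = 0.67*(pi*3.59/0.1363636)^2
G = 4583.1735 (linear)
G = 10*log10(4583.1735) = 36.6117 dBi

36.6117 dBi


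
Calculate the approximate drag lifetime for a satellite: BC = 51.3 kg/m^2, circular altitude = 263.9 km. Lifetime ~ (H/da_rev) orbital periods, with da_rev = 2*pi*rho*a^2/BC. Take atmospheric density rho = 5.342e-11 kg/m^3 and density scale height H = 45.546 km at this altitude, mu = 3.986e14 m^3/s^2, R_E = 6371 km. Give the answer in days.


a = R_E + alt = 6634.9000 km = 6.6349e+06 m
da_rev = 2*pi*rho*a^2/BC = 2*pi*5.342e-11*(6.6349e+06)^2/51.3 = 288.028293 m per revolution
N = H/da_rev = 45546.0000 m / 288.028293 m = 158.1303 revolutions
P = 2*pi*sqrt(a^3/mu) = 5378.5201 s
lifetime = N*P = 158.1303 * 5378.5201 = 850506.9860 s = 9.8438 days

9.8438 days


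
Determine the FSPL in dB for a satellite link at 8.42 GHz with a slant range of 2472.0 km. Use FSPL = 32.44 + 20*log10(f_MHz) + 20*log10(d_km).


f = 8.42 GHz = 8420.0000 MHz
d = 2472.0 km
FSPL = 32.44 + 20*log10(8420.0000) + 20*log10(2472.0)
FSPL = 32.44 + 78.5062 + 67.8610
FSPL = 178.8072 dB

178.8072 dB


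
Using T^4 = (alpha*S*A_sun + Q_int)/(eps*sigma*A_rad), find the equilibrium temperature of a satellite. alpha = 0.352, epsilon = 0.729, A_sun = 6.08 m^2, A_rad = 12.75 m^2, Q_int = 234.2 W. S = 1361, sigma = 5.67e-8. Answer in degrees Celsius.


Numerator = alpha*S*A_sun + Q_int = 0.352*1361*6.08 + 234.2 = 3146.9578 W
Denominator = eps*sigma*A_rad = 0.729*5.67e-8*12.75 = 5.2701232e-07 W/K^4
T^4 = 5.9713172e+09 K^4
T = 277.9826 K = 4.8326 C

4.8326 degrees Celsius


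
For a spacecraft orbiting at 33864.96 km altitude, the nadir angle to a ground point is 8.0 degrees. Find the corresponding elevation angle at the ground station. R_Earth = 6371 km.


r = R_E + alt = 40235.9600 km
Law of sines in the satellite / Earth-center / ground-point triangle:
  sin(nadir)/R_E = sin(90 + el)/r  =>  cos(el) = (r/R_E)*sin(nadir)
cos(el) = (40235.9600 / 6371.0000) * sin(8.0 deg) = 0.8789457
el = arccos(0.8789457) = 28.4846 deg
(Earth-central angle = 90 - nadir - el = 53.5154 deg)

28.4846 degrees


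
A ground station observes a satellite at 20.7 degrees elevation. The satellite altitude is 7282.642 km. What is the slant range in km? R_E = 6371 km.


h = 7282.642 km, el = 20.7 deg
d = -R_E*sin(el) + sqrt((R_E*sin(el))^2 + 2*R_E*h + h^2)
d = -6371.0000*sin(0.3612832) + sqrt((6371.0000*0.3534748)^2 + 2*6371.0000*7282.642 + 7282.642^2)
d = 10032.3005 km

10032.3005 km


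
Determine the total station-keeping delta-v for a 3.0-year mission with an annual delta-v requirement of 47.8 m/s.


dV = rate * years = 47.8 * 3.0
dV = 143.4000 m/s

143.4000 m/s


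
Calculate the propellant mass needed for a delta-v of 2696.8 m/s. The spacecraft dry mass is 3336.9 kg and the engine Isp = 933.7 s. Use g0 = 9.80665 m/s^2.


ve = Isp * g0 = 933.7 * 9.80665 = 9156.469105 m/s
mass ratio = exp(dv/ve) = exp(2696.8/9156.469105) = 1.34248720
m_prop = m_dry * (mr - 1) = 3336.9 * (1.34248720 - 1)
m_prop = 1142.8455 kg

1142.8455 kg


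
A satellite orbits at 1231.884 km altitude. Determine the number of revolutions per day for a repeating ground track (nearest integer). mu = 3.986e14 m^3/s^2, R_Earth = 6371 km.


r = 7.602884e+06 m
T = 2*pi*sqrt(r^3/mu) = 6597.4904 s = 109.9582 min
revs/day = 1440 / 109.9582 = 13.0959
Rounded: 13 revolutions per day

13 revolutions per day


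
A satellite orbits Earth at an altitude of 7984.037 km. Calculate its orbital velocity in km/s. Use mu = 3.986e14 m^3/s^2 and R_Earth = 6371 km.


r = R_E + alt = 6371.0 + 7984.037 = 14355.0370 km = 1.4355037e+07 m
v = sqrt(mu/r) = sqrt(3.986e14 / 1.4355037e+07) = 5269.4646 m/s = 5.2695 km/s

5.2695 km/s


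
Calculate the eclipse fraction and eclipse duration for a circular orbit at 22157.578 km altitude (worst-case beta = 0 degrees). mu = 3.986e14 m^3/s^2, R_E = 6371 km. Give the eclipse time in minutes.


r = 28528.5780 km
T = 799.2454 min
Eclipse fraction = arcsin(R_E/r)/pi = arcsin(6371.0000/28528.5780)/pi
= arcsin(0.2233199)/pi = 0.07168946
Eclipse duration = 0.07168946 * 799.2454 = 57.2975 min

57.2975 minutes


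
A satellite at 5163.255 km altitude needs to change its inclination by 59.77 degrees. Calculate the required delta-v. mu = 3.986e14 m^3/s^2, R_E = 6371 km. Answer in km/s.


r = 11534.2550 km = 1.1534255e+07 m
V = sqrt(mu/r) = 5878.5995 m/s
di = 59.77 deg = 1.0432 rad
dV = 2*V*sin(di/2) = 2*5878.5995*sin(0.5215916)
dV = 5858.1510 m/s = 5.8582 km/s

5.8582 km/s


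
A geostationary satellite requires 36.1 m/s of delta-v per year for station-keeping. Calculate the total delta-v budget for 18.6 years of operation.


dV = rate * years = 36.1 * 18.6
dV = 671.4600 m/s

671.4600 m/s


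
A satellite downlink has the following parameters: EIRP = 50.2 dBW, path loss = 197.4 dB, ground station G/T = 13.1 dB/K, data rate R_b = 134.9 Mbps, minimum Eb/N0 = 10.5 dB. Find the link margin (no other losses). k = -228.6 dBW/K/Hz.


C/N0 = EIRP - FSPL + G/T - k = 50.2 - 197.4 + 13.1 - (-228.6)
C/N0 = 94.5000 dB-Hz
R_b = 134.9 Mbps = 1.349e+08 bps -> 10*log10(R_b) = 81.3001 dB-Hz
Eb/N0 = C/N0 - 10*log10(R_b) = 94.5000 - 81.3001 = 13.1999 dB
Margin = Eb/N0 - Eb/N0_req = 13.1999 - 10.5 = 2.6999 dB (link closes)

2.6999 dB


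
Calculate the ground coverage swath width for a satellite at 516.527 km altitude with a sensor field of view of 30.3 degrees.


FOV = 30.3 deg = 0.5288348 rad
swath = 2 * alt * tan(FOV/2) = 2 * 516.527 * tan(0.2644174)
swath = 2 * 516.527 * 0.2707571
swath = 279.7067 km

279.7067 km


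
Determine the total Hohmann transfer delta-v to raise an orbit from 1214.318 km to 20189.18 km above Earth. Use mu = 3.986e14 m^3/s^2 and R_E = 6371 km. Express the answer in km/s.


r1 = 7585.3180 km = 7.585318e+06 m
r2 = 26560.1800 km = 2.656018e+07 m
dv1 = sqrt(mu/r1)*(sqrt(2*r2/(r1+r2)) - 1) = 1792.5441 m/s
dv2 = sqrt(mu/r2)*(1 - sqrt(2*r1/(r1+r2))) = 1291.7516 m/s
total dv = |dv1| + |dv2| = 1792.5441 + 1291.7516 = 3084.2956 m/s = 3.0843 km/s

3.0843 km/s


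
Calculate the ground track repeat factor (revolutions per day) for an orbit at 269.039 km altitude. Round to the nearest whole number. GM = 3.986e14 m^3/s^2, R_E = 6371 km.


r = 6.640039e+06 m
T = 2*pi*sqrt(r^3/mu) = 5384.7701 s = 89.7462 min
revs/day = 1440 / 89.7462 = 16.0453
Rounded: 16 revolutions per day

16 revolutions per day


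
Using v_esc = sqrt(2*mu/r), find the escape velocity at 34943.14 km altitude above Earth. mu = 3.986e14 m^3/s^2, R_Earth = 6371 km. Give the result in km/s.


r = 6371.0 + 34943.14 = 41314.1400 km = 4.131414e+07 m
v_esc = sqrt(2*mu/r) = sqrt(2*3.986e14 / 4.131414e+07)
v_esc = 4392.7277 m/s = 4.3927 km/s

4.3927 km/s


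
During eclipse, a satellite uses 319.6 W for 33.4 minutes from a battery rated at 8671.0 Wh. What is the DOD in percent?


E_used = P * t / 60 = 319.6 * 33.4 / 60 = 177.9107 Wh
DOD = E_used / E_total * 100 = 177.9107 / 8671.0 * 100
DOD = 2.0518 %

2.0518 %


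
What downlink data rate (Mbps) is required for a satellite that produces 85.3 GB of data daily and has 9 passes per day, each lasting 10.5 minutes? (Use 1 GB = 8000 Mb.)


total contact time = 9 * 10.5 * 60 = 5670.0000 s
data = 85.3 GB = 682400.0000 Mb
rate = 682400.0000 / 5670.0000 = 120.3527 Mbps

120.3527 Mbps


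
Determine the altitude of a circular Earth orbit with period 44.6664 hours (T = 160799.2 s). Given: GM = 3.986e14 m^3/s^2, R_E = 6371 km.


T = 160799.2 s
r = (mu*T^2/(4*pi^2))^(1/3) = (3.986e14 * 160799.2^2 / (4*pi^2))^(1/3)
r = 6.3911907e+07 m = 63911.9068 km
alt = r - R_E = 63911.9068 - 6371 = 57540.9068 km

57540.9068 km


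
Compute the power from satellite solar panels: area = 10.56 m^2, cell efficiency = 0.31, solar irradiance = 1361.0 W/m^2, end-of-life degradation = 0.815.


P = area * eta * S * degradation
P = 10.56 * 0.31 * 1361.0 * 0.815
P = 3631.1262 W

3631.1262 W


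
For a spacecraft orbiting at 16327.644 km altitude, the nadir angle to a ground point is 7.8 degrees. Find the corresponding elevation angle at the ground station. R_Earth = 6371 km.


r = R_E + alt = 22698.6440 km
Law of sines in the satellite / Earth-center / ground-point triangle:
  sin(nadir)/R_E = sin(90 + el)/r  =>  cos(el) = (r/R_E)*sin(nadir)
cos(el) = (22698.6440 / 6371.0000) * sin(7.8 deg) = 0.4835284
el = arccos(0.4835284) = 61.0839 deg
(Earth-central angle = 90 - nadir - el = 21.1161 deg)

61.0839 degrees


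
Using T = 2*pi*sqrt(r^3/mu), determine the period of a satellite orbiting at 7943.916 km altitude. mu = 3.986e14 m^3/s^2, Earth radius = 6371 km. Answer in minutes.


r = 14314.9160 km = 1.4314916e+07 m
T = 2*pi*sqrt(r^3/mu) = 2*pi*sqrt(2.9333671e+21 / 3.986e14)
T = 17044.8988 s = 284.0816 min

284.0816 minutes


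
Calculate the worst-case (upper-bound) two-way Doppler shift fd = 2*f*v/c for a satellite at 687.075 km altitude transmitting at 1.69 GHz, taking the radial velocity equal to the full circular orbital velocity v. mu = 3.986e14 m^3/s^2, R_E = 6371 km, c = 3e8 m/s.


r = 7.058075e+06 m
v = sqrt(mu/r) = 7514.9399 m/s (worst-case radial velocity)
f = 1.69 GHz = 1.69e+09 Hz
fd = 2*f*v/c = 2*1.69e+09*7514.9399/3.0e+08
fd = 84668.3231 Hz

84668.3231 Hz


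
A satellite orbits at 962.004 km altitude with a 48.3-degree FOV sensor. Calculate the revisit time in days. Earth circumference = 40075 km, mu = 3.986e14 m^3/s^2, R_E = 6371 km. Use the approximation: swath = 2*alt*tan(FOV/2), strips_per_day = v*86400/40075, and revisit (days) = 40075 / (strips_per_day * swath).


swath = 2*962.004*tan(0.421497) = 862.6661 km
v = sqrt(mu/r) = 7372.7191 m/s = 7.3727 km/s
strips/day = v*86400/40075 = 7.3727*86400/40075 = 15.8953
coverage/day = strips * swath = 15.8953 * 862.6661 = 13712.3108 km
revisit = 40075 / 13712.3108 = 2.9226 days

2.9226 days


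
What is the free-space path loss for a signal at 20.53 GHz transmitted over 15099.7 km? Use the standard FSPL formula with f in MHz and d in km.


f = 20.53 GHz = 20530.0000 MHz
d = 15099.7 km
FSPL = 32.44 + 20*log10(20530.0000) + 20*log10(15099.7)
FSPL = 32.44 + 86.2478 + 83.5794
FSPL = 202.2671 dB

202.2671 dB


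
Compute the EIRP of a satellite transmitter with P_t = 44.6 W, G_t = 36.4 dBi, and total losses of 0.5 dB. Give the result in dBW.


Pt = 44.6 W = 16.4933 dBW
EIRP = Pt_dBW + Gt - losses = 16.4933 + 36.4 - 0.5 = 52.3933 dBW

52.3933 dBW


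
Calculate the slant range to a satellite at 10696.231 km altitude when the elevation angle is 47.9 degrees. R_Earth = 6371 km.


h = 10696.231 km, el = 47.9 deg
d = -R_E*sin(el) + sqrt((R_E*sin(el))^2 + 2*R_E*h + h^2)
d = -6371.0000*sin(0.8360127) + sqrt((6371.0000*0.7419758)^2 + 2*6371.0000*10696.231 + 10696.231^2)
d = 11796.9898 km

11796.9898 km


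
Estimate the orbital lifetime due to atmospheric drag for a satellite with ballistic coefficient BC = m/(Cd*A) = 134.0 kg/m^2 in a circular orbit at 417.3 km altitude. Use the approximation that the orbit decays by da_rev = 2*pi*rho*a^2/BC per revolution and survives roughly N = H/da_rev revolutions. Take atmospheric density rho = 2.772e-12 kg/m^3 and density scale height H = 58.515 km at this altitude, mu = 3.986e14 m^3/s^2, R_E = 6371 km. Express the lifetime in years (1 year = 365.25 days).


a = R_E + alt = 6788.3000 km = 6.7883e+06 m
da_rev = 2*pi*rho*a^2/BC = 2*pi*2.772e-12*(6.7883e+06)^2/134.0 = 5.989497 m per revolution
N = H/da_rev = 58515.0000 m / 5.989497 m = 9769.6017 revolutions
P = 2*pi*sqrt(a^3/mu) = 5566.1225 s
lifetime = N*P = 9769.6017 * 5566.1225 = 5.43788e+07 s = 629.3843 days
years = 629.3843 / 365.25 = 1.7232 years

1.7232 years


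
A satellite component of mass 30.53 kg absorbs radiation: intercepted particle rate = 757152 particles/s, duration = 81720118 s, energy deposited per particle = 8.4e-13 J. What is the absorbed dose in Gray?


Total energy deposited = rate * time * E_per
  = 757152 * 81720118 * 8.4e-13 = 51.9746 J
Dose = E_total / mass = 51.9746 / 30.53
Dose = 1.7024 Gy

1.7024 Gy


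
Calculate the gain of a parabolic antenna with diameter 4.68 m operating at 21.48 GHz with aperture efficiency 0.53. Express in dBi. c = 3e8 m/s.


lambda = c/f = 3e8 / 2.148e+10 = 0.01396648 m
G = eta*(pi*D/lambda)^2 = 0.53*(pi*4.68/0.01396648)^2
G = 587345.1214 (linear)
G = 10*log10(587345.1214) = 57.6889 dBi

57.6889 dBi


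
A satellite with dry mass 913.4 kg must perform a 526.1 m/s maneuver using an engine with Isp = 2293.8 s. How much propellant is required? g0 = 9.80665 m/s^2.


ve = Isp * g0 = 2293.8 * 9.80665 = 22494.493770 m/s
mass ratio = exp(dv/ve) = exp(526.1/22494.493770) = 1.02366359
m_prop = m_dry * (mr - 1) = 913.4 * (1.02366359 - 1)
m_prop = 21.6143 kg

21.6143 kg


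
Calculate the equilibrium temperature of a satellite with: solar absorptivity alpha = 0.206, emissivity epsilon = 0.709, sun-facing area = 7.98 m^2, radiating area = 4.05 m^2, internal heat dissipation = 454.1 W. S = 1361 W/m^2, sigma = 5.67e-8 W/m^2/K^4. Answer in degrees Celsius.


Numerator = alpha*S*A_sun + Q_int = 0.206*1361*7.98 + 454.1 = 2691.4207 W
Denominator = eps*sigma*A_rad = 0.709*5.67e-8*4.05 = 1.6281122e-07 W/K^4
T^4 = 1.6530929e+10 K^4
T = 358.5703 K = 85.4203 C

85.4203 degrees Celsius


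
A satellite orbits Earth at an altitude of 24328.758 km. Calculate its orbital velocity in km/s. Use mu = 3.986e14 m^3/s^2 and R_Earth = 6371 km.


r = R_E + alt = 6371.0 + 24328.758 = 30699.7580 km = 3.0699758e+07 m
v = sqrt(mu/r) = sqrt(3.986e14 / 3.0699758e+07) = 3603.3062 m/s = 3.6033 km/s

3.6033 km/s


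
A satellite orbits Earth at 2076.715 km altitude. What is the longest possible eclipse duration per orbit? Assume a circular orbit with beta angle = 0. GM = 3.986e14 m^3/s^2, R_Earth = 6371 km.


r = 8447.7150 km
T = 128.7861 min
Eclipse fraction = arcsin(R_E/r)/pi = arcsin(6371.0000/8447.7150)/pi
= arcsin(0.7541684)/pi = 0.2719598
Eclipse duration = 0.2719598 * 128.7861 = 35.0246 min

35.0246 minutes


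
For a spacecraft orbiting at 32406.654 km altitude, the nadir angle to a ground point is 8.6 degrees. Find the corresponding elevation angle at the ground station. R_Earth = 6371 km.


r = R_E + alt = 38777.6540 km
Law of sines in the satellite / Earth-center / ground-point triangle:
  sin(nadir)/R_E = sin(90 + el)/r  =>  cos(el) = (r/R_E)*sin(nadir)
cos(el) = (38777.6540 / 6371.0000) * sin(8.6 deg) = 0.9101601
el = arccos(0.9101601) = 24.4725 deg
(Earth-central angle = 90 - nadir - el = 56.9275 deg)

24.4725 degrees


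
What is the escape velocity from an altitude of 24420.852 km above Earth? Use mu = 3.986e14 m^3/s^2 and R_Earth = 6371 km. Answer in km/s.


r = 6371.0 + 24420.852 = 30791.8520 km = 3.0791852e+07 m
v_esc = sqrt(2*mu/r) = sqrt(2*3.986e14 / 3.0791852e+07)
v_esc = 5088.2183 m/s = 5.0882 km/s

5.0882 km/s


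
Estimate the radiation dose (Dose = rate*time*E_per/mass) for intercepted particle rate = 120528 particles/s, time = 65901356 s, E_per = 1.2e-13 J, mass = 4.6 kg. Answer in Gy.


Total energy deposited = rate * time * E_per
  = 120528 * 65901356 * 1.2e-13 = 0.953155 J
Dose = E_total / mass = 0.953155 / 4.6
Dose = 0.2072076 Gy

0.2072 Gy


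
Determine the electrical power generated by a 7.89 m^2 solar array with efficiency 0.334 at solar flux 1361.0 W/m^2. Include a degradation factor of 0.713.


P = area * eta * S * degradation
P = 7.89 * 0.334 * 1361.0 * 0.713
P = 2557.2379 W

2557.2379 W


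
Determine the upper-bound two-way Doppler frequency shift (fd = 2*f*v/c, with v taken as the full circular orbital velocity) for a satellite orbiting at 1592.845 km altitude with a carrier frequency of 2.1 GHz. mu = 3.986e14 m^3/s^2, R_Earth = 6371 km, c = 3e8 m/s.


r = 7.963845e+06 m
v = sqrt(mu/r) = 7074.6873 m/s (worst-case radial velocity)
f = 2.1 GHz = 2.1e+09 Hz
fd = 2*f*v/c = 2*2.1e+09*7074.6873/3.0e+08
fd = 99045.6220 Hz

99045.6220 Hz


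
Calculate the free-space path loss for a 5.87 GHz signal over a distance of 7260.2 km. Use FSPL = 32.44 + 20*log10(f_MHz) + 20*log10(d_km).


f = 5.87 GHz = 5870.0000 MHz
d = 7260.2 km
FSPL = 32.44 + 20*log10(5870.0000) + 20*log10(7260.2)
FSPL = 32.44 + 75.3728 + 77.2190
FSPL = 185.0317 dB

185.0317 dB


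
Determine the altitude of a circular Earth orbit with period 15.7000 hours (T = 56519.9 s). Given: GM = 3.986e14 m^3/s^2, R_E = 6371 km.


T = 56519.9 s
r = (mu*T^2/(4*pi^2))^(1/3) = (3.986e14 * 56519.9^2 / (4*pi^2))^(1/3)
r = 3.183172e+07 m = 31831.7202 km
alt = r - R_E = 31831.7202 - 6371 = 25460.7202 km

25460.7202 km


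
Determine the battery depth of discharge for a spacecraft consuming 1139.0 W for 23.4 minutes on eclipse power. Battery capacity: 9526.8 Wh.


E_used = P * t / 60 = 1139.0 * 23.4 / 60 = 444.2100 Wh
DOD = E_used / E_total * 100 = 444.2100 / 9526.8 * 100
DOD = 4.6627 %

4.6627 %


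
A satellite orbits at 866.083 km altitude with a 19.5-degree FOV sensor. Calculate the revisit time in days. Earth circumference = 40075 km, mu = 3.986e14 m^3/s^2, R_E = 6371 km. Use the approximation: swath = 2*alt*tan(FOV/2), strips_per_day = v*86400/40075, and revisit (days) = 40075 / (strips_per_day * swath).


swath = 2*866.083*tan(0.1701696) = 297.6406 km
v = sqrt(mu/r) = 7421.4176 m/s = 7.4214 km/s
strips/day = v*86400/40075 = 7.4214*86400/40075 = 16.0003
coverage/day = strips * swath = 16.0003 * 297.6406 = 4762.3267 km
revisit = 40075 / 4762.3267 = 8.4150 days

8.4150 days


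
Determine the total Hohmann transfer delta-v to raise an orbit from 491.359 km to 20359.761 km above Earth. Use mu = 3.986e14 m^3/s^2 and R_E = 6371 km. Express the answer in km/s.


r1 = 6862.3590 km = 6.862359e+06 m
r2 = 26730.7610 km = 2.6730761e+07 m
dv1 = sqrt(mu/r1)*(sqrt(2*r2/(r1+r2)) - 1) = 1993.1654 m/s
dv2 = sqrt(mu/r2)*(1 - sqrt(2*r1/(r1+r2))) = 1393.3096 m/s
total dv = |dv1| + |dv2| = 1993.1654 + 1393.3096 = 3386.4750 m/s = 3.3865 km/s

3.3865 km/s


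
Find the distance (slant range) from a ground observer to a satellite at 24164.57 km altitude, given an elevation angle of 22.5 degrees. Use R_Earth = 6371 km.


h = 24164.57 km, el = 22.5 deg
d = -R_E*sin(el) + sqrt((R_E*sin(el))^2 + 2*R_E*h + h^2)
d = -6371.0000*sin(0.3926991) + sqrt((6371.0000*0.3826834)^2 + 2*6371.0000*24164.57 + 24164.57^2)
d = 27524.8277 km

27524.8277 km


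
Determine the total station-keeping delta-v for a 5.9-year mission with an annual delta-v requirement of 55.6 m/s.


dV = rate * years = 55.6 * 5.9
dV = 328.0400 m/s

328.0400 m/s


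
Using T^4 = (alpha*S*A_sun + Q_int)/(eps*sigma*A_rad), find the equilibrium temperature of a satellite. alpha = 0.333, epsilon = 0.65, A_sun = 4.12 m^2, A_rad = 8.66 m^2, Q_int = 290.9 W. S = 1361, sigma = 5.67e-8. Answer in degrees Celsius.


Numerator = alpha*S*A_sun + Q_int = 0.333*1361*4.12 + 290.9 = 2158.1376 W
Denominator = eps*sigma*A_rad = 0.65*5.67e-8*8.66 = 3.191643e-07 W/K^4
T^4 = 6.7618388e+09 K^4
T = 286.7584 K = 13.6084 C

13.6084 degrees Celsius


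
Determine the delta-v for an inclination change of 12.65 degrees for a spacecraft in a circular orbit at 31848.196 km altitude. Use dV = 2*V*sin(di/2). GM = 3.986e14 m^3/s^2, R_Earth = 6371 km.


r = 38219.1960 km = 3.8219196e+07 m
V = sqrt(mu/r) = 3229.4449 m/s
di = 12.65 deg = 0.2207842 rad
dV = 2*V*sin(di/2) = 2*3229.4449*sin(0.1103921)
dV = 711.5629 m/s = 0.7115629 km/s

0.7116 km/s


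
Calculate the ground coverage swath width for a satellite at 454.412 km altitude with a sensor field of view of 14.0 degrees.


FOV = 14.0 deg = 0.2443461 rad
swath = 2 * alt * tan(FOV/2) = 2 * 454.412 * tan(0.122173)
swath = 2 * 454.412 * 0.1227846
swath = 111.5896 km

111.5896 km


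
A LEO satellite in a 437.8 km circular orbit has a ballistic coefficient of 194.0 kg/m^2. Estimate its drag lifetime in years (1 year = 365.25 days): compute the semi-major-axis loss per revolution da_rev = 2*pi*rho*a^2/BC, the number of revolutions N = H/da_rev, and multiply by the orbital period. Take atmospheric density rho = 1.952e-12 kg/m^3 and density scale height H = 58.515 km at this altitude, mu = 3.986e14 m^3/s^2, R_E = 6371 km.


a = R_E + alt = 6808.8000 km = 6.8088e+06 m
da_rev = 2*pi*rho*a^2/BC = 2*pi*1.952e-12*(6.8088e+06)^2/194.0 = 2.930887 m per revolution
N = H/da_rev = 58515.0000 m / 2.930887 m = 19964.9443 revolutions
P = 2*pi*sqrt(a^3/mu) = 5591.3553 s
lifetime = N*P = 19964.9443 * 5591.3553 = 1.116311e+08 s = 1292.0266 days
years = 1292.0266 / 365.25 = 3.5374 years

3.5374 years


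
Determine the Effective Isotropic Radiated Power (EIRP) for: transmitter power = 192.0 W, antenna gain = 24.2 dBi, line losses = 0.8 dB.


Pt = 192.0 W = 22.8330 dBW
EIRP = Pt_dBW + Gt - losses = 22.8330 + 24.2 - 0.8 = 46.2330 dBW

46.2330 dBW


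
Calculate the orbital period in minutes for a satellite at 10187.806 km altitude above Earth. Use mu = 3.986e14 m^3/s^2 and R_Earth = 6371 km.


r = 16558.8060 km = 1.6558806e+07 m
T = 2*pi*sqrt(r^3/mu) = 2*pi*sqrt(4.5403262e+21 / 3.986e14)
T = 21205.8043 s = 353.4301 min

353.4301 minutes


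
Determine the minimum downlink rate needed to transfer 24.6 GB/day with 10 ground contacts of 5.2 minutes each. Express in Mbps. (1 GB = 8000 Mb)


total contact time = 10 * 5.2 * 60 = 3120.0000 s
data = 24.6 GB = 196800.0000 Mb
rate = 196800.0000 / 3120.0000 = 63.0769 Mbps

63.0769 Mbps


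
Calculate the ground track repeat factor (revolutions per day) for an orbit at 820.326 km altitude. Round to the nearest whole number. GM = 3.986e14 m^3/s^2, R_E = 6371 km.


r = 7.191326e+06 m
T = 2*pi*sqrt(r^3/mu) = 6069.1055 s = 101.1518 min
revs/day = 1440 / 101.1518 = 14.2360
Rounded: 14 revolutions per day

14 revolutions per day


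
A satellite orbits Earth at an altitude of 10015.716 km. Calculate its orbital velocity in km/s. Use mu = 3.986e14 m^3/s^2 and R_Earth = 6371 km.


r = R_E + alt = 6371.0 + 10015.716 = 16386.7160 km = 1.6386716e+07 m
v = sqrt(mu/r) = sqrt(3.986e14 / 1.6386716e+07) = 4931.9956 m/s = 4.9320 km/s

4.9320 km/s


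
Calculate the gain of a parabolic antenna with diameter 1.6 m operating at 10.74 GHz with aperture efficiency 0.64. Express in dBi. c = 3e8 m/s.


lambda = c/f = 3e8 / 1.074e+10 = 0.02793296 m
G = eta*(pi*D/lambda)^2 = 0.64*(pi*1.6/0.02793296)^2
G = 20724.5800 (linear)
G = 10*log10(20724.5800) = 43.1649 dBi

43.1649 dBi


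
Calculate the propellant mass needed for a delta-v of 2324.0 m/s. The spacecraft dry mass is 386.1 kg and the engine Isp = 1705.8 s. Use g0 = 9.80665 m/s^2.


ve = Isp * g0 = 1705.8 * 9.80665 = 16728.183570 m/s
mass ratio = exp(dv/ve) = exp(2324.0/16728.183570) = 1.14904047
m_prop = m_dry * (mr - 1) = 386.1 * (1.14904047 - 1)
m_prop = 57.5445 kg

57.5445 kg


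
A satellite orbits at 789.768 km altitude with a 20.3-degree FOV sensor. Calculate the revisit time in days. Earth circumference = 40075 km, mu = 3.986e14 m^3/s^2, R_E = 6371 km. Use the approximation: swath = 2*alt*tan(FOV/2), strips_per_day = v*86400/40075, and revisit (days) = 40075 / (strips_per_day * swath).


swath = 2*789.768*tan(0.1771509) = 282.7806 km
v = sqrt(mu/r) = 7460.8592 m/s = 7.4609 km/s
strips/day = v*86400/40075 = 7.4609*86400/40075 = 16.0853
coverage/day = strips * swath = 16.0853 * 282.7806 = 4548.6093 km
revisit = 40075 / 4548.6093 = 8.8104 days

8.8104 days


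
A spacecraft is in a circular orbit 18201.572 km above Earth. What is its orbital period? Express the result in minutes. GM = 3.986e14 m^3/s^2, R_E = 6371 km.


r = 24572.5720 km = 2.4572572e+07 m
T = 2*pi*sqrt(r^3/mu) = 2*pi*sqrt(1.4837197e+22 / 3.986e14)
T = 38334.2654 s = 638.9044 min

638.9044 minutes


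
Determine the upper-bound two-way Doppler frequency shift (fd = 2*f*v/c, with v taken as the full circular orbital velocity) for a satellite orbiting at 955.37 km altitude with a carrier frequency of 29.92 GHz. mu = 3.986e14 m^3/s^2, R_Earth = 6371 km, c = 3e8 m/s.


r = 7.32637e+06 m
v = sqrt(mu/r) = 7376.0563 m/s (worst-case radial velocity)
f = 29.92 GHz = 2.992e+10 Hz
fd = 2*f*v/c = 2*2.992e+10*7376.0563/3.0e+08
fd = 1.4712774e+06 Hz

1.4713e+06 Hz


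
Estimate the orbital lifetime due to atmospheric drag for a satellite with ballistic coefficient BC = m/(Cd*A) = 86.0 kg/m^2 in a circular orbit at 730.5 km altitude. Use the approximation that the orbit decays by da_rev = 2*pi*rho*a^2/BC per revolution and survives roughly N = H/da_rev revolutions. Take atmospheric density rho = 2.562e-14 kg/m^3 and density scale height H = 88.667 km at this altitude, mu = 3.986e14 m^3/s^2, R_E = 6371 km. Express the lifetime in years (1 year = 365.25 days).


a = R_E + alt = 7101.5000 km = 7.1015e+06 m
da_rev = 2*pi*rho*a^2/BC = 2*pi*2.562e-14*(7.1015e+06)^2/86.0 = 0.0943975506 m per revolution
N = H/da_rev = 88667.0000 m / 0.0943975506 m = 939293.4401 revolutions
P = 2*pi*sqrt(a^3/mu) = 5955.7486 s
lifetime = N*P = 939293.4401 * 5955.7486 = 5.5941956e+09 s = 64747.6343 days
years = 64747.6343 / 365.25 = 177.2694 years

177.2694 years


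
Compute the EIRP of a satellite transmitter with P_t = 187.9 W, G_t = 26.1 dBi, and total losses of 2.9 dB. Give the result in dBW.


Pt = 187.9 W = 22.7393 dBW
EIRP = Pt_dBW + Gt - losses = 22.7393 + 26.1 - 2.9 = 45.9393 dBW

45.9393 dBW


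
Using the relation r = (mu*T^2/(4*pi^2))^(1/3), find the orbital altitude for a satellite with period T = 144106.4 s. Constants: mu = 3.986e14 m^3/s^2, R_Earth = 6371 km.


T = 144106.4 s
r = (mu*T^2/(4*pi^2))^(1/3) = (3.986e14 * 144106.4^2 / (4*pi^2))^(1/3)
r = 5.9408424e+07 m = 59408.4241 km
alt = r - R_E = 59408.4241 - 6371 = 53037.4241 km

53037.4241 km


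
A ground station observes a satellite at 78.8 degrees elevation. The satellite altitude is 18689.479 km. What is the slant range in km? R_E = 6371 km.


h = 18689.479 km, el = 78.8 deg
d = -R_E*sin(el) + sqrt((R_E*sin(el))^2 + 2*R_E*h + h^2)
d = -6371.0000*sin(1.3753) + sqrt((6371.0000*0.9809552)^2 + 2*6371.0000*18689.479 + 18689.479^2)
d = 18780.2425 km

18780.2425 km


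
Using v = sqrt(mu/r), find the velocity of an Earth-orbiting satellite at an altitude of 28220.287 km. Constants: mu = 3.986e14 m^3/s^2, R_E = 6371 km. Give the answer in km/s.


r = R_E + alt = 6371.0 + 28220.287 = 34591.2870 km = 3.4591287e+07 m
v = sqrt(mu/r) = sqrt(3.986e14 / 3.4591287e+07) = 3394.5740 m/s = 3.3946 km/s

3.3946 km/s


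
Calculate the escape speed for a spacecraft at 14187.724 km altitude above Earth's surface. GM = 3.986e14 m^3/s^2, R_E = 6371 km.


r = 6371.0 + 14187.724 = 20558.7240 km = 2.0558724e+07 m
v_esc = sqrt(2*mu/r) = sqrt(2*3.986e14 / 2.0558724e+07)
v_esc = 6227.0961 m/s = 6.2271 km/s

6.2271 km/s


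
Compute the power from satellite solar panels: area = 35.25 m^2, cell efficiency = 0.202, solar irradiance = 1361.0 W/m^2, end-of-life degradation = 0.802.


P = area * eta * S * degradation
P = 35.25 * 0.202 * 1361.0 * 0.802
P = 7772.1824 W

7772.1824 W
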